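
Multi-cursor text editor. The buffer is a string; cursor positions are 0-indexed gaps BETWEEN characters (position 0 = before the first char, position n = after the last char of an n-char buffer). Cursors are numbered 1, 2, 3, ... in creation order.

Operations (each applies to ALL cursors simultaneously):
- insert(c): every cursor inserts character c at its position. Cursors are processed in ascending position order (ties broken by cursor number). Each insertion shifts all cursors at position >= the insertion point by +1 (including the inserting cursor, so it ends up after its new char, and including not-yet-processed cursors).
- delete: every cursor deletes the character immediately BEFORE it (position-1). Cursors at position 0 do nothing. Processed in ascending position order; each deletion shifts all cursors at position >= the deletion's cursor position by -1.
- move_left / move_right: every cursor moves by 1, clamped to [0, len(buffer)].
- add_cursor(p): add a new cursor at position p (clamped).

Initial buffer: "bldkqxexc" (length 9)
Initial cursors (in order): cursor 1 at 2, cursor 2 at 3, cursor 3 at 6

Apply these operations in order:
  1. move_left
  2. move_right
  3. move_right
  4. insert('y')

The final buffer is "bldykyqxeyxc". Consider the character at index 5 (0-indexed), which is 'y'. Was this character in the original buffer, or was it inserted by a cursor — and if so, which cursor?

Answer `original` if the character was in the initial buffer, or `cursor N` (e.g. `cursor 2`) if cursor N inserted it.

After op 1 (move_left): buffer="bldkqxexc" (len 9), cursors c1@1 c2@2 c3@5, authorship .........
After op 2 (move_right): buffer="bldkqxexc" (len 9), cursors c1@2 c2@3 c3@6, authorship .........
After op 3 (move_right): buffer="bldkqxexc" (len 9), cursors c1@3 c2@4 c3@7, authorship .........
After op 4 (insert('y')): buffer="bldykyqxeyxc" (len 12), cursors c1@4 c2@6 c3@10, authorship ...1.2...3..
Authorship (.=original, N=cursor N): . . . 1 . 2 . . . 3 . .
Index 5: author = 2

Answer: cursor 2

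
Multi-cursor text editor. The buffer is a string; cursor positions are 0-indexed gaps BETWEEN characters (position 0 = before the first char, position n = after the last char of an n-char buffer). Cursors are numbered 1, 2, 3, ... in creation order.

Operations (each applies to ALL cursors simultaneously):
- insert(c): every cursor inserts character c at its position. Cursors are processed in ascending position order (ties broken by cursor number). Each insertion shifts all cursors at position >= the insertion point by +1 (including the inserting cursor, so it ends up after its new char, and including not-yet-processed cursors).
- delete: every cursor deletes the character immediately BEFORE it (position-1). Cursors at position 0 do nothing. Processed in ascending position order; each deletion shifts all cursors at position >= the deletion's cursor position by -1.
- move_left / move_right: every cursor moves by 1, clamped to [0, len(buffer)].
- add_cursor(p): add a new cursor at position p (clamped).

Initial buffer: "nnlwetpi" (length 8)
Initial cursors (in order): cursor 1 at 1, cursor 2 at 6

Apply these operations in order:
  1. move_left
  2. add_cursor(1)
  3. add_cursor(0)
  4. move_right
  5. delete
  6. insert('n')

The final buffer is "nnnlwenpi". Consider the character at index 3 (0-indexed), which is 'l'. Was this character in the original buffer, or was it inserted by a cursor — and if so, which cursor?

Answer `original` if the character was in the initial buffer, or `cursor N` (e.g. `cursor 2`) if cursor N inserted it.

After op 1 (move_left): buffer="nnlwetpi" (len 8), cursors c1@0 c2@5, authorship ........
After op 2 (add_cursor(1)): buffer="nnlwetpi" (len 8), cursors c1@0 c3@1 c2@5, authorship ........
After op 3 (add_cursor(0)): buffer="nnlwetpi" (len 8), cursors c1@0 c4@0 c3@1 c2@5, authorship ........
After op 4 (move_right): buffer="nnlwetpi" (len 8), cursors c1@1 c4@1 c3@2 c2@6, authorship ........
After op 5 (delete): buffer="lwepi" (len 5), cursors c1@0 c3@0 c4@0 c2@3, authorship .....
After op 6 (insert('n')): buffer="nnnlwenpi" (len 9), cursors c1@3 c3@3 c4@3 c2@7, authorship 134...2..
Authorship (.=original, N=cursor N): 1 3 4 . . . 2 . .
Index 3: author = original

Answer: original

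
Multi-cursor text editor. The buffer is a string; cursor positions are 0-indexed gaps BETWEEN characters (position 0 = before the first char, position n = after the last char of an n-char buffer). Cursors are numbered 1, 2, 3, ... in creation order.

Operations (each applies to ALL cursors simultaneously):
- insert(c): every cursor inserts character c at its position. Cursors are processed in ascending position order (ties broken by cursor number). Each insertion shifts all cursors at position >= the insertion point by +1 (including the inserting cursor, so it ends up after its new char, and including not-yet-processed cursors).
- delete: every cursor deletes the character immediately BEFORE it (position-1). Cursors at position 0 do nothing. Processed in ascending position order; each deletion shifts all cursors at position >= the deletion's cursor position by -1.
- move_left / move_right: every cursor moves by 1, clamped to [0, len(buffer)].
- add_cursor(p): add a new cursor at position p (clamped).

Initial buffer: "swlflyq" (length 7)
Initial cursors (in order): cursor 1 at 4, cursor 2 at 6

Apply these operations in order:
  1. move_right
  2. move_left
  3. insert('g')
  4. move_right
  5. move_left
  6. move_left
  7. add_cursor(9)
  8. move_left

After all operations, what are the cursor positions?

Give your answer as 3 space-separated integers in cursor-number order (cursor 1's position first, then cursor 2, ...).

Answer: 3 6 8

Derivation:
After op 1 (move_right): buffer="swlflyq" (len 7), cursors c1@5 c2@7, authorship .......
After op 2 (move_left): buffer="swlflyq" (len 7), cursors c1@4 c2@6, authorship .......
After op 3 (insert('g')): buffer="swlfglygq" (len 9), cursors c1@5 c2@8, authorship ....1..2.
After op 4 (move_right): buffer="swlfglygq" (len 9), cursors c1@6 c2@9, authorship ....1..2.
After op 5 (move_left): buffer="swlfglygq" (len 9), cursors c1@5 c2@8, authorship ....1..2.
After op 6 (move_left): buffer="swlfglygq" (len 9), cursors c1@4 c2@7, authorship ....1..2.
After op 7 (add_cursor(9)): buffer="swlfglygq" (len 9), cursors c1@4 c2@7 c3@9, authorship ....1..2.
After op 8 (move_left): buffer="swlfglygq" (len 9), cursors c1@3 c2@6 c3@8, authorship ....1..2.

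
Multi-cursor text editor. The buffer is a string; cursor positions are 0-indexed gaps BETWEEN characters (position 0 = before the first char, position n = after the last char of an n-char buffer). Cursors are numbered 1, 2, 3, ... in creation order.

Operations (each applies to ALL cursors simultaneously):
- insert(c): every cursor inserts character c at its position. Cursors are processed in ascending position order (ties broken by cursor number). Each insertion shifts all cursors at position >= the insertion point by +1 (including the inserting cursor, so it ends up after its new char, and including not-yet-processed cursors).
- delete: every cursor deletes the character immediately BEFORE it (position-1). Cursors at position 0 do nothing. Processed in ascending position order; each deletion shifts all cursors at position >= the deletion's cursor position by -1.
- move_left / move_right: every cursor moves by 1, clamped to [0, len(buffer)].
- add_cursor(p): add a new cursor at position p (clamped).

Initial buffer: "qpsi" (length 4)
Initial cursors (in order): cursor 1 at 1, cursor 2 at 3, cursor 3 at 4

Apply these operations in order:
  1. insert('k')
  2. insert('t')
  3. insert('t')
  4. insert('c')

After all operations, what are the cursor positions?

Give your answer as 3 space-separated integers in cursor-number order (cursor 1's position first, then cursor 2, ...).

Answer: 5 11 16

Derivation:
After op 1 (insert('k')): buffer="qkpskik" (len 7), cursors c1@2 c2@5 c3@7, authorship .1..2.3
After op 2 (insert('t')): buffer="qktpsktikt" (len 10), cursors c1@3 c2@7 c3@10, authorship .11..22.33
After op 3 (insert('t')): buffer="qkttpskttiktt" (len 13), cursors c1@4 c2@9 c3@13, authorship .111..222.333
After op 4 (insert('c')): buffer="qkttcpskttcikttc" (len 16), cursors c1@5 c2@11 c3@16, authorship .1111..2222.3333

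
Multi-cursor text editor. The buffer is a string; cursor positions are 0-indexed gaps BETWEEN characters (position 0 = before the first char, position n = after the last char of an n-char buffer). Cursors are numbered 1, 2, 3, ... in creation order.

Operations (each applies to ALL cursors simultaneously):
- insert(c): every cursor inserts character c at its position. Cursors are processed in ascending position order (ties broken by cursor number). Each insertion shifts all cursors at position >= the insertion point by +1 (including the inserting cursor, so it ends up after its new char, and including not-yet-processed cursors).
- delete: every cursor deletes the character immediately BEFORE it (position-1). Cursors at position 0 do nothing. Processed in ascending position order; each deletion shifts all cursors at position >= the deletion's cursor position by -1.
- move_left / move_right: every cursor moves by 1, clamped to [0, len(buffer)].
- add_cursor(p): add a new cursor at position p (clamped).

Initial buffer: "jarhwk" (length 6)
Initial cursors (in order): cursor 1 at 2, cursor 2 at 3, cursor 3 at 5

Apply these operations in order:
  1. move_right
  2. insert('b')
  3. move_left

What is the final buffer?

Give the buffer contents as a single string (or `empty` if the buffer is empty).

Answer: jarbhbwkb

Derivation:
After op 1 (move_right): buffer="jarhwk" (len 6), cursors c1@3 c2@4 c3@6, authorship ......
After op 2 (insert('b')): buffer="jarbhbwkb" (len 9), cursors c1@4 c2@6 c3@9, authorship ...1.2..3
After op 3 (move_left): buffer="jarbhbwkb" (len 9), cursors c1@3 c2@5 c3@8, authorship ...1.2..3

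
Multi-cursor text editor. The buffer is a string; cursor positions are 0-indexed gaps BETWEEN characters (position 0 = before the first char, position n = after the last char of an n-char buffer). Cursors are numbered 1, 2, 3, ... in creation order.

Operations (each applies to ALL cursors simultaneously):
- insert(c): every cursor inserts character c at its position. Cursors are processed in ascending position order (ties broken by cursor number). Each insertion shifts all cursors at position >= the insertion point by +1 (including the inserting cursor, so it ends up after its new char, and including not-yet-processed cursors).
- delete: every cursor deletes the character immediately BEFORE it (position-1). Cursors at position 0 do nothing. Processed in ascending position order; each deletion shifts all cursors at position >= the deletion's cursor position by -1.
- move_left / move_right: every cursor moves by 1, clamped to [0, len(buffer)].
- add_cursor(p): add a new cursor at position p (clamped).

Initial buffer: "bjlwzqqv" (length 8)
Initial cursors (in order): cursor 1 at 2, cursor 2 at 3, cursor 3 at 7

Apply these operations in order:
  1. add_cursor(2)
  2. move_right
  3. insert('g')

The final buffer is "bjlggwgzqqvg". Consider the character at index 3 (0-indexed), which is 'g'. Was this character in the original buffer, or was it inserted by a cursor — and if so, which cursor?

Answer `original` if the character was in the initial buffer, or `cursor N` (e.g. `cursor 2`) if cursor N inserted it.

Answer: cursor 1

Derivation:
After op 1 (add_cursor(2)): buffer="bjlwzqqv" (len 8), cursors c1@2 c4@2 c2@3 c3@7, authorship ........
After op 2 (move_right): buffer="bjlwzqqv" (len 8), cursors c1@3 c4@3 c2@4 c3@8, authorship ........
After op 3 (insert('g')): buffer="bjlggwgzqqvg" (len 12), cursors c1@5 c4@5 c2@7 c3@12, authorship ...14.2....3
Authorship (.=original, N=cursor N): . . . 1 4 . 2 . . . . 3
Index 3: author = 1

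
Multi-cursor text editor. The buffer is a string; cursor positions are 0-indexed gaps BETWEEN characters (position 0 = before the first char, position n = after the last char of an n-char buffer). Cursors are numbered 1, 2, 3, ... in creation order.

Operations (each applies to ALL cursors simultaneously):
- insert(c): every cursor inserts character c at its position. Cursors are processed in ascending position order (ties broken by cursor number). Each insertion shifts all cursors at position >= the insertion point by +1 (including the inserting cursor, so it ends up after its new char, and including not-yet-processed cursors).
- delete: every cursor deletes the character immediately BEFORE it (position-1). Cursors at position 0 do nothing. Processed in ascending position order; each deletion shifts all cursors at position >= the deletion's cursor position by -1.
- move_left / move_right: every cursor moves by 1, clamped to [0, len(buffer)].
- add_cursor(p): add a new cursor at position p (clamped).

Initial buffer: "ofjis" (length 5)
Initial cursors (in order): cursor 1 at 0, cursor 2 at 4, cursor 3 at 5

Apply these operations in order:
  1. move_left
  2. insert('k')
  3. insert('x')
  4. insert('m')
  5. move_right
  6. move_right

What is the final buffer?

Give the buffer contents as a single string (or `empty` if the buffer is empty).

After op 1 (move_left): buffer="ofjis" (len 5), cursors c1@0 c2@3 c3@4, authorship .....
After op 2 (insert('k')): buffer="kofjkiks" (len 8), cursors c1@1 c2@5 c3@7, authorship 1...2.3.
After op 3 (insert('x')): buffer="kxofjkxikxs" (len 11), cursors c1@2 c2@7 c3@10, authorship 11...22.33.
After op 4 (insert('m')): buffer="kxmofjkxmikxms" (len 14), cursors c1@3 c2@9 c3@13, authorship 111...222.333.
After op 5 (move_right): buffer="kxmofjkxmikxms" (len 14), cursors c1@4 c2@10 c3@14, authorship 111...222.333.
After op 6 (move_right): buffer="kxmofjkxmikxms" (len 14), cursors c1@5 c2@11 c3@14, authorship 111...222.333.

Answer: kxmofjkxmikxms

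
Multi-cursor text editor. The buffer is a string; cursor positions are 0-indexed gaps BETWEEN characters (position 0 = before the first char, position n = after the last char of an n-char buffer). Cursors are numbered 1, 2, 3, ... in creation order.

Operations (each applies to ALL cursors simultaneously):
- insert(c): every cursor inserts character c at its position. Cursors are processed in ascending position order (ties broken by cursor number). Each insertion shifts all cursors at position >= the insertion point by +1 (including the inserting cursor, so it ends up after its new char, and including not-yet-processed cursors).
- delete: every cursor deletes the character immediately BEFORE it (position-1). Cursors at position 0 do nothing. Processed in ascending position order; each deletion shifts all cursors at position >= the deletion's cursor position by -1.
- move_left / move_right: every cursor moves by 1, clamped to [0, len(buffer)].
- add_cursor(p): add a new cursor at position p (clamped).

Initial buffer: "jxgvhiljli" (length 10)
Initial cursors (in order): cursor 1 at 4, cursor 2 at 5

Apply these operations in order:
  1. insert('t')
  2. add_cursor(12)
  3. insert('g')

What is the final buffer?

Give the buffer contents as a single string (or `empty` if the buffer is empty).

After op 1 (insert('t')): buffer="jxgvthtiljli" (len 12), cursors c1@5 c2@7, authorship ....1.2.....
After op 2 (add_cursor(12)): buffer="jxgvthtiljli" (len 12), cursors c1@5 c2@7 c3@12, authorship ....1.2.....
After op 3 (insert('g')): buffer="jxgvtghtgiljlig" (len 15), cursors c1@6 c2@9 c3@15, authorship ....11.22.....3

Answer: jxgvtghtgiljlig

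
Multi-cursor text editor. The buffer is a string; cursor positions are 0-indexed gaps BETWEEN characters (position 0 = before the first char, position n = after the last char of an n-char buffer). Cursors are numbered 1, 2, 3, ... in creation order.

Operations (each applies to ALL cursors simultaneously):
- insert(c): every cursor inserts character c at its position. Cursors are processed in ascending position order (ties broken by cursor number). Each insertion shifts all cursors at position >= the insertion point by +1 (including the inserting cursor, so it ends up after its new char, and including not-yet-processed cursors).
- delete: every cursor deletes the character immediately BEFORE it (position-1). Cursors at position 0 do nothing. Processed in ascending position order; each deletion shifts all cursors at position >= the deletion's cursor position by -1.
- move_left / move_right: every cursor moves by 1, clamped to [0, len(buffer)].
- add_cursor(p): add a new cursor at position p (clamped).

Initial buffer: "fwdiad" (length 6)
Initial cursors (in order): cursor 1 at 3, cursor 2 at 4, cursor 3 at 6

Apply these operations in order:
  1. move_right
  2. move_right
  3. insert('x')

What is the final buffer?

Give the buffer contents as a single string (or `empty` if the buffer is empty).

After op 1 (move_right): buffer="fwdiad" (len 6), cursors c1@4 c2@5 c3@6, authorship ......
After op 2 (move_right): buffer="fwdiad" (len 6), cursors c1@5 c2@6 c3@6, authorship ......
After op 3 (insert('x')): buffer="fwdiaxdxx" (len 9), cursors c1@6 c2@9 c3@9, authorship .....1.23

Answer: fwdiaxdxx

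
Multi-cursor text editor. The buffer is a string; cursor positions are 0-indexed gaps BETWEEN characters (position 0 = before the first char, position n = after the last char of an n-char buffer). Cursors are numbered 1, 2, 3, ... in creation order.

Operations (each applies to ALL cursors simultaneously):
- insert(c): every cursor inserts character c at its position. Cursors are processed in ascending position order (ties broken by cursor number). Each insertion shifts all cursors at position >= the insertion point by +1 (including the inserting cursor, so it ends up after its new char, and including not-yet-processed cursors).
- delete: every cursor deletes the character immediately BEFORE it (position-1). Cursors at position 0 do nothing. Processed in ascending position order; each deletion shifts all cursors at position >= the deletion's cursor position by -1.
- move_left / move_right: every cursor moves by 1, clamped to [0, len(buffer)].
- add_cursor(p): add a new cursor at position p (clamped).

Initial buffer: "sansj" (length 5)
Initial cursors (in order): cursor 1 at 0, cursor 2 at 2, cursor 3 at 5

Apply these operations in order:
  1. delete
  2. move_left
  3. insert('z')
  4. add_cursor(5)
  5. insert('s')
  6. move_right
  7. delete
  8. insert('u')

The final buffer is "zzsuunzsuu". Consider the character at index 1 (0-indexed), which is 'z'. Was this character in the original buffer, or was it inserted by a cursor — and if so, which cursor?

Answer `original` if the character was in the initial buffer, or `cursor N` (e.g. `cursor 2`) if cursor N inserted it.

Answer: cursor 2

Derivation:
After op 1 (delete): buffer="sns" (len 3), cursors c1@0 c2@1 c3@3, authorship ...
After op 2 (move_left): buffer="sns" (len 3), cursors c1@0 c2@0 c3@2, authorship ...
After op 3 (insert('z')): buffer="zzsnzs" (len 6), cursors c1@2 c2@2 c3@5, authorship 12..3.
After op 4 (add_cursor(5)): buffer="zzsnzs" (len 6), cursors c1@2 c2@2 c3@5 c4@5, authorship 12..3.
After op 5 (insert('s')): buffer="zzsssnzsss" (len 10), cursors c1@4 c2@4 c3@9 c4@9, authorship 1212..334.
After op 6 (move_right): buffer="zzsssnzsss" (len 10), cursors c1@5 c2@5 c3@10 c4@10, authorship 1212..334.
After op 7 (delete): buffer="zzsnzs" (len 6), cursors c1@3 c2@3 c3@6 c4@6, authorship 121.33
After op 8 (insert('u')): buffer="zzsuunzsuu" (len 10), cursors c1@5 c2@5 c3@10 c4@10, authorship 12112.3334
Authorship (.=original, N=cursor N): 1 2 1 1 2 . 3 3 3 4
Index 1: author = 2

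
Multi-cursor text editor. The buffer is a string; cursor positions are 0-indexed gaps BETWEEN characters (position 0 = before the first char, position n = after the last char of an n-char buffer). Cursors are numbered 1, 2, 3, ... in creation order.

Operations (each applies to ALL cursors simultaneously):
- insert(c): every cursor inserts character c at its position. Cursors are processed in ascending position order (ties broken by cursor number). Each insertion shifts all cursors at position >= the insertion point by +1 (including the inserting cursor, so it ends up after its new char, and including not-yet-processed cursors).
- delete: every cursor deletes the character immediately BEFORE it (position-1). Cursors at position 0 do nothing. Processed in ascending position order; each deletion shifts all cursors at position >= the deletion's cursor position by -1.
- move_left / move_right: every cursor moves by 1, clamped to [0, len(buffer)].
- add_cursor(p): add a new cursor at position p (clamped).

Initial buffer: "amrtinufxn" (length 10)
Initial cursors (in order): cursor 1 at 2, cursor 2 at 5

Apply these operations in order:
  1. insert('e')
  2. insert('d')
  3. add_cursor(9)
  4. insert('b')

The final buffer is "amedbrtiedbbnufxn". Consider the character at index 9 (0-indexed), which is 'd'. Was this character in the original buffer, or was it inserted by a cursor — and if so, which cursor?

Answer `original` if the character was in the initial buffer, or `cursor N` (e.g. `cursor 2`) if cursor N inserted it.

Answer: cursor 2

Derivation:
After op 1 (insert('e')): buffer="amertienufxn" (len 12), cursors c1@3 c2@7, authorship ..1...2.....
After op 2 (insert('d')): buffer="amedrtiednufxn" (len 14), cursors c1@4 c2@9, authorship ..11...22.....
After op 3 (add_cursor(9)): buffer="amedrtiednufxn" (len 14), cursors c1@4 c2@9 c3@9, authorship ..11...22.....
After op 4 (insert('b')): buffer="amedbrtiedbbnufxn" (len 17), cursors c1@5 c2@12 c3@12, authorship ..111...2223.....
Authorship (.=original, N=cursor N): . . 1 1 1 . . . 2 2 2 3 . . . . .
Index 9: author = 2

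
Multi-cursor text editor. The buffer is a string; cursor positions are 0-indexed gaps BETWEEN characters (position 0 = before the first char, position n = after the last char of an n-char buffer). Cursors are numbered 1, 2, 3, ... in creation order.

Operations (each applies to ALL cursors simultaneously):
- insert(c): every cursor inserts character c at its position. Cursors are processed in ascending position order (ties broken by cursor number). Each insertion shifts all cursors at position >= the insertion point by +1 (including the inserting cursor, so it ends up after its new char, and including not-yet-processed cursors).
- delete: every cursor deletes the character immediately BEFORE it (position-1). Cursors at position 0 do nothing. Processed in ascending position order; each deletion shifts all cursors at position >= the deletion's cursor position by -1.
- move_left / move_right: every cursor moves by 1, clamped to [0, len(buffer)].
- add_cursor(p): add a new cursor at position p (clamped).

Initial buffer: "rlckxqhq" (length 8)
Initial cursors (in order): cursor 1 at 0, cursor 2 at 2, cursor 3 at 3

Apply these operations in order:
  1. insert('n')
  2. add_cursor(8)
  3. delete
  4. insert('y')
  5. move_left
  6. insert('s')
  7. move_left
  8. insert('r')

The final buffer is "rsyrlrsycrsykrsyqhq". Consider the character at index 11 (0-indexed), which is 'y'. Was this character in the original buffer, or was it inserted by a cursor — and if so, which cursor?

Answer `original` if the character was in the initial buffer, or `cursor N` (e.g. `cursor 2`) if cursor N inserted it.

After op 1 (insert('n')): buffer="nrlncnkxqhq" (len 11), cursors c1@1 c2@4 c3@6, authorship 1..2.3.....
After op 2 (add_cursor(8)): buffer="nrlncnkxqhq" (len 11), cursors c1@1 c2@4 c3@6 c4@8, authorship 1..2.3.....
After op 3 (delete): buffer="rlckqhq" (len 7), cursors c1@0 c2@2 c3@3 c4@4, authorship .......
After op 4 (insert('y')): buffer="yrlycykyqhq" (len 11), cursors c1@1 c2@4 c3@6 c4@8, authorship 1..2.3.4...
After op 5 (move_left): buffer="yrlycykyqhq" (len 11), cursors c1@0 c2@3 c3@5 c4@7, authorship 1..2.3.4...
After op 6 (insert('s')): buffer="syrlsycsyksyqhq" (len 15), cursors c1@1 c2@5 c3@8 c4@11, authorship 11..22.33.44...
After op 7 (move_left): buffer="syrlsycsyksyqhq" (len 15), cursors c1@0 c2@4 c3@7 c4@10, authorship 11..22.33.44...
After op 8 (insert('r')): buffer="rsyrlrsycrsykrsyqhq" (len 19), cursors c1@1 c2@6 c3@10 c4@14, authorship 111..222.333.444...
Authorship (.=original, N=cursor N): 1 1 1 . . 2 2 2 . 3 3 3 . 4 4 4 . . .
Index 11: author = 3

Answer: cursor 3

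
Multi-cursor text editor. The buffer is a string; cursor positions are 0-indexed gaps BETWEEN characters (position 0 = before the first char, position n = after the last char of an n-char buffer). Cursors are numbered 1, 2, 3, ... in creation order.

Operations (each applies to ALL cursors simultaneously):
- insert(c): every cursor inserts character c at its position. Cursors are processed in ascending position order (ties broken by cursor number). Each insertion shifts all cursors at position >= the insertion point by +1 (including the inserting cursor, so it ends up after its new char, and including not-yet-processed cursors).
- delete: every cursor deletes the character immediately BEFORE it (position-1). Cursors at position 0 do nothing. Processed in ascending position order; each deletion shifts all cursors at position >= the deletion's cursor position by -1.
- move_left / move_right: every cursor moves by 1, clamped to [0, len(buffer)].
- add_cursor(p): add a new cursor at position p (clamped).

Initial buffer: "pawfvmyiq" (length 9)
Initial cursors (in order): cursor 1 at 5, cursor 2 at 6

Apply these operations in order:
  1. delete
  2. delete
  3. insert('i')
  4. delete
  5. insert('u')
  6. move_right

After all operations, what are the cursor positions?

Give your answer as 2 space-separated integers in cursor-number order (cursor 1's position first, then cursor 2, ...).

After op 1 (delete): buffer="pawfyiq" (len 7), cursors c1@4 c2@4, authorship .......
After op 2 (delete): buffer="payiq" (len 5), cursors c1@2 c2@2, authorship .....
After op 3 (insert('i')): buffer="paiiyiq" (len 7), cursors c1@4 c2@4, authorship ..12...
After op 4 (delete): buffer="payiq" (len 5), cursors c1@2 c2@2, authorship .....
After op 5 (insert('u')): buffer="pauuyiq" (len 7), cursors c1@4 c2@4, authorship ..12...
After op 6 (move_right): buffer="pauuyiq" (len 7), cursors c1@5 c2@5, authorship ..12...

Answer: 5 5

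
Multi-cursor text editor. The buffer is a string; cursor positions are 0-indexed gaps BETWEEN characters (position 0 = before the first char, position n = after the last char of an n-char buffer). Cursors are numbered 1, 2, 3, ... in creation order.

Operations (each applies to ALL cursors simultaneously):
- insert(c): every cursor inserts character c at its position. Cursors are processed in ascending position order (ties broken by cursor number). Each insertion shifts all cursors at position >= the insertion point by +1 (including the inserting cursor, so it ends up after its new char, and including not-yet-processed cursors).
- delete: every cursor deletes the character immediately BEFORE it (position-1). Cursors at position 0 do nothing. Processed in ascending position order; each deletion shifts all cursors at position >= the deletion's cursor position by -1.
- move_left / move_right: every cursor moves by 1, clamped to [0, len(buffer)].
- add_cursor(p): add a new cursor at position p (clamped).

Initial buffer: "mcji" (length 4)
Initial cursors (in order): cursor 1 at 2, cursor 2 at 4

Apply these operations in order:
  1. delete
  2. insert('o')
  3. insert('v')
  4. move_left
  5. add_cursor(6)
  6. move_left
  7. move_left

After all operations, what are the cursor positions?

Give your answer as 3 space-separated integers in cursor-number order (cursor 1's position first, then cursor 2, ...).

After op 1 (delete): buffer="mj" (len 2), cursors c1@1 c2@2, authorship ..
After op 2 (insert('o')): buffer="mojo" (len 4), cursors c1@2 c2@4, authorship .1.2
After op 3 (insert('v')): buffer="movjov" (len 6), cursors c1@3 c2@6, authorship .11.22
After op 4 (move_left): buffer="movjov" (len 6), cursors c1@2 c2@5, authorship .11.22
After op 5 (add_cursor(6)): buffer="movjov" (len 6), cursors c1@2 c2@5 c3@6, authorship .11.22
After op 6 (move_left): buffer="movjov" (len 6), cursors c1@1 c2@4 c3@5, authorship .11.22
After op 7 (move_left): buffer="movjov" (len 6), cursors c1@0 c2@3 c3@4, authorship .11.22

Answer: 0 3 4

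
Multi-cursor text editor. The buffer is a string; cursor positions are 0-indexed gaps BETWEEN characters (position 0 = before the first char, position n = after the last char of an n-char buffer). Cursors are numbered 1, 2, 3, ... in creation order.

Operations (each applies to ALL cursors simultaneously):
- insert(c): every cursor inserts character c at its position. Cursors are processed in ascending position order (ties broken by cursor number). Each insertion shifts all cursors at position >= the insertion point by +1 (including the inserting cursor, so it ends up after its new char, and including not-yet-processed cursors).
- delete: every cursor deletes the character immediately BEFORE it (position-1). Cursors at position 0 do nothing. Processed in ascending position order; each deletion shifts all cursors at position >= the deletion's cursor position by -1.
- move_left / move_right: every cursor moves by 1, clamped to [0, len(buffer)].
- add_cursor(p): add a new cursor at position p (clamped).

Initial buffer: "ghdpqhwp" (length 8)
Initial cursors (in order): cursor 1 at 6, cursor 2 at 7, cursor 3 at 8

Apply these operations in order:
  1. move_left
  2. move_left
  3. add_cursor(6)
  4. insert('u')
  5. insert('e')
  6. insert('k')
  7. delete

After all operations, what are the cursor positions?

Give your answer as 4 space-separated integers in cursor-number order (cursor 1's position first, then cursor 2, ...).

Answer: 6 9 14 14

Derivation:
After op 1 (move_left): buffer="ghdpqhwp" (len 8), cursors c1@5 c2@6 c3@7, authorship ........
After op 2 (move_left): buffer="ghdpqhwp" (len 8), cursors c1@4 c2@5 c3@6, authorship ........
After op 3 (add_cursor(6)): buffer="ghdpqhwp" (len 8), cursors c1@4 c2@5 c3@6 c4@6, authorship ........
After op 4 (insert('u')): buffer="ghdpuquhuuwp" (len 12), cursors c1@5 c2@7 c3@10 c4@10, authorship ....1.2.34..
After op 5 (insert('e')): buffer="ghdpuequehuueewp" (len 16), cursors c1@6 c2@9 c3@14 c4@14, authorship ....11.22.3434..
After op 6 (insert('k')): buffer="ghdpuekquekhuueekkwp" (len 20), cursors c1@7 c2@11 c3@18 c4@18, authorship ....111.222.343434..
After op 7 (delete): buffer="ghdpuequehuueewp" (len 16), cursors c1@6 c2@9 c3@14 c4@14, authorship ....11.22.3434..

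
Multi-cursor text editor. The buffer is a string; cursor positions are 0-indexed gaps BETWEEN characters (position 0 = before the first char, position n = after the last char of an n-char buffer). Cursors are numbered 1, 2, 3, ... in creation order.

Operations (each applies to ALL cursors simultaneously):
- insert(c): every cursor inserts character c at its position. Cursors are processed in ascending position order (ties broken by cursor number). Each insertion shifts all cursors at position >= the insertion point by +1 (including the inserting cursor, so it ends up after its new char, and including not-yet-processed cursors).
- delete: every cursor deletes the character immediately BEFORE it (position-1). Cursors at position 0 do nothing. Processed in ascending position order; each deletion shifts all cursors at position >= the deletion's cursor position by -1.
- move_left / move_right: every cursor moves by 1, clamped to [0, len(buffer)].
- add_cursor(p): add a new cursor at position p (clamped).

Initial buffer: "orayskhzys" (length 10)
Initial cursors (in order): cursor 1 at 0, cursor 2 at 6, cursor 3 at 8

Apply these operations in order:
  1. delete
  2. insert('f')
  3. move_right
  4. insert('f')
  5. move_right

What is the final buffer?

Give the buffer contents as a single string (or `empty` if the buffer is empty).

Answer: fofraysfhffyfs

Derivation:
After op 1 (delete): buffer="orayshys" (len 8), cursors c1@0 c2@5 c3@6, authorship ........
After op 2 (insert('f')): buffer="foraysfhfys" (len 11), cursors c1@1 c2@7 c3@9, authorship 1.....2.3..
After op 3 (move_right): buffer="foraysfhfys" (len 11), cursors c1@2 c2@8 c3@10, authorship 1.....2.3..
After op 4 (insert('f')): buffer="fofraysfhffyfs" (len 14), cursors c1@3 c2@10 c3@13, authorship 1.1....2.23.3.
After op 5 (move_right): buffer="fofraysfhffyfs" (len 14), cursors c1@4 c2@11 c3@14, authorship 1.1....2.23.3.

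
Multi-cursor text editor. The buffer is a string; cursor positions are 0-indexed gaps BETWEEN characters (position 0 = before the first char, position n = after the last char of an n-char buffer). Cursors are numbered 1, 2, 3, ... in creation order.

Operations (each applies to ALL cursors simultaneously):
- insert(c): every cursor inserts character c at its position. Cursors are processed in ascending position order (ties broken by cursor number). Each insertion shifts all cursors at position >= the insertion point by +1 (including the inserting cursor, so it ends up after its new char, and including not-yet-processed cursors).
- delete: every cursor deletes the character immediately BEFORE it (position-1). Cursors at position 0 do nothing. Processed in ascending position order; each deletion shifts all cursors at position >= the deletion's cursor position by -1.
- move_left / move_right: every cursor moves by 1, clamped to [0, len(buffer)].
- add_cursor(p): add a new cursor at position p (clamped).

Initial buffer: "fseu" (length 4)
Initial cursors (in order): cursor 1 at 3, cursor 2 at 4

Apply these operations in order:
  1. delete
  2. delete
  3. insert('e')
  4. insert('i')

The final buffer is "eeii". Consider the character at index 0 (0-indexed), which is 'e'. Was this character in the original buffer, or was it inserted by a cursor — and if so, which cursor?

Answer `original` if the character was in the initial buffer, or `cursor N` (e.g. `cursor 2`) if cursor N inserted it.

Answer: cursor 1

Derivation:
After op 1 (delete): buffer="fs" (len 2), cursors c1@2 c2@2, authorship ..
After op 2 (delete): buffer="" (len 0), cursors c1@0 c2@0, authorship 
After op 3 (insert('e')): buffer="ee" (len 2), cursors c1@2 c2@2, authorship 12
After op 4 (insert('i')): buffer="eeii" (len 4), cursors c1@4 c2@4, authorship 1212
Authorship (.=original, N=cursor N): 1 2 1 2
Index 0: author = 1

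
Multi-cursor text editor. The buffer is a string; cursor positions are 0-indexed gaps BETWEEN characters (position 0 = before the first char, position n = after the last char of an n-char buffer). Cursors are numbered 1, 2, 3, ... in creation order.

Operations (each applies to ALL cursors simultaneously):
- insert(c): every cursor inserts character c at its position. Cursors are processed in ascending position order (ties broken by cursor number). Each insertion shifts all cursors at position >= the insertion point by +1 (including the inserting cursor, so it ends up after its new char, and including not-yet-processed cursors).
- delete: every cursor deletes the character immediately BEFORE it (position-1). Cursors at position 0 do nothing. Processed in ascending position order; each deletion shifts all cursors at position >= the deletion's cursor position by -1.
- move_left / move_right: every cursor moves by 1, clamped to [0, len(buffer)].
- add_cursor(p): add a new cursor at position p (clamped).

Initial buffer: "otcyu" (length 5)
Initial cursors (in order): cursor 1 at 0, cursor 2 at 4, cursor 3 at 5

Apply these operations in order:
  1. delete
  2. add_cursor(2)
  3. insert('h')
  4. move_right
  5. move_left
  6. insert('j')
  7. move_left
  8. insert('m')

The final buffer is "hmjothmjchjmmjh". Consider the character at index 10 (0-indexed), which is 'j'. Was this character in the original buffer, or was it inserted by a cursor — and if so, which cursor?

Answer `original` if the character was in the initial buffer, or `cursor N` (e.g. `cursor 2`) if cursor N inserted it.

Answer: cursor 2

Derivation:
After op 1 (delete): buffer="otc" (len 3), cursors c1@0 c2@3 c3@3, authorship ...
After op 2 (add_cursor(2)): buffer="otc" (len 3), cursors c1@0 c4@2 c2@3 c3@3, authorship ...
After op 3 (insert('h')): buffer="hothchh" (len 7), cursors c1@1 c4@4 c2@7 c3@7, authorship 1..4.23
After op 4 (move_right): buffer="hothchh" (len 7), cursors c1@2 c4@5 c2@7 c3@7, authorship 1..4.23
After op 5 (move_left): buffer="hothchh" (len 7), cursors c1@1 c4@4 c2@6 c3@6, authorship 1..4.23
After op 6 (insert('j')): buffer="hjothjchjjh" (len 11), cursors c1@2 c4@6 c2@10 c3@10, authorship 11..44.2233
After op 7 (move_left): buffer="hjothjchjjh" (len 11), cursors c1@1 c4@5 c2@9 c3@9, authorship 11..44.2233
After op 8 (insert('m')): buffer="hmjothmjchjmmjh" (len 15), cursors c1@2 c4@7 c2@13 c3@13, authorship 111..444.222333
Authorship (.=original, N=cursor N): 1 1 1 . . 4 4 4 . 2 2 2 3 3 3
Index 10: author = 2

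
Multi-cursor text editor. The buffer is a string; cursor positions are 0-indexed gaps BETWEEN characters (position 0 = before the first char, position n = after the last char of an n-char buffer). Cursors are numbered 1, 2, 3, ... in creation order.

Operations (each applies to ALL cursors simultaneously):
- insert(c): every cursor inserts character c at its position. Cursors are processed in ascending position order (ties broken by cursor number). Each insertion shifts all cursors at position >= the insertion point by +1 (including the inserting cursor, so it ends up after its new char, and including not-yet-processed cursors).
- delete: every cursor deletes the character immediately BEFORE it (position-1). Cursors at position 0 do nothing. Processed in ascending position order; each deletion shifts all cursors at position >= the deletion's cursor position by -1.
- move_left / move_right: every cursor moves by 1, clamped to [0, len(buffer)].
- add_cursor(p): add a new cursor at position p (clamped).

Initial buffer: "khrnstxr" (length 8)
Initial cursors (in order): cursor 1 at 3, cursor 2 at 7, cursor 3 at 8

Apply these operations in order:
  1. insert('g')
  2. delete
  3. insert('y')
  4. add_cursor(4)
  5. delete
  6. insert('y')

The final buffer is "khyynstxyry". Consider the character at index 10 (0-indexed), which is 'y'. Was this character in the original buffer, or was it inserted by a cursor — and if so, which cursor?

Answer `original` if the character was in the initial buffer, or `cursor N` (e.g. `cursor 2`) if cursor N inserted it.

After op 1 (insert('g')): buffer="khrgnstxgrg" (len 11), cursors c1@4 c2@9 c3@11, authorship ...1....2.3
After op 2 (delete): buffer="khrnstxr" (len 8), cursors c1@3 c2@7 c3@8, authorship ........
After op 3 (insert('y')): buffer="khrynstxyry" (len 11), cursors c1@4 c2@9 c3@11, authorship ...1....2.3
After op 4 (add_cursor(4)): buffer="khrynstxyry" (len 11), cursors c1@4 c4@4 c2@9 c3@11, authorship ...1....2.3
After op 5 (delete): buffer="khnstxr" (len 7), cursors c1@2 c4@2 c2@6 c3@7, authorship .......
After op 6 (insert('y')): buffer="khyynstxyry" (len 11), cursors c1@4 c4@4 c2@9 c3@11, authorship ..14....2.3
Authorship (.=original, N=cursor N): . . 1 4 . . . . 2 . 3
Index 10: author = 3

Answer: cursor 3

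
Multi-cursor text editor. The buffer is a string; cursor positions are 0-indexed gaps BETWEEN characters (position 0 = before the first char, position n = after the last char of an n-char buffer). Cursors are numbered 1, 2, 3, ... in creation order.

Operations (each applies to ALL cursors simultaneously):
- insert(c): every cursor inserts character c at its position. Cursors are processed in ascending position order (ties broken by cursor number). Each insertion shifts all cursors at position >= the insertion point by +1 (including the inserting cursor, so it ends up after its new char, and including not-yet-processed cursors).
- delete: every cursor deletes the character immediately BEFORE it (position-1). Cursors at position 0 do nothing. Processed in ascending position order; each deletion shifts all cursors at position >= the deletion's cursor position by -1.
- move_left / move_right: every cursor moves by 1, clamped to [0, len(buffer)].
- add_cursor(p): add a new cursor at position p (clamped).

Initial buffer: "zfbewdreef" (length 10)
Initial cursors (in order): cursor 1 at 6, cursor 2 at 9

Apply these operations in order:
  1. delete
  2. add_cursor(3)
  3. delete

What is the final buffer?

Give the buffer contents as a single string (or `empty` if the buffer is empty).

Answer: zferf

Derivation:
After op 1 (delete): buffer="zfbewref" (len 8), cursors c1@5 c2@7, authorship ........
After op 2 (add_cursor(3)): buffer="zfbewref" (len 8), cursors c3@3 c1@5 c2@7, authorship ........
After op 3 (delete): buffer="zferf" (len 5), cursors c3@2 c1@3 c2@4, authorship .....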